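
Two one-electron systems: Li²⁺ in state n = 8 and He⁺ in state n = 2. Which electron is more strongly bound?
He⁺ at n = 2 (E = -13.605700 eV)

Using E_n = -13.6057 Z² / n² eV:

Li²⁺ (Z = 3) at n = 8:
E = -13.6057 × 3² / 8² = -13.6057 × 9 / 64 = -1.913301563 eV

He⁺ (Z = 2) at n = 2:
E = -13.6057 × 2² / 2² = -13.6057 × 4 / 4 = -13.605700000 eV

Since -13.605700000 eV < -1.913301563 eV,
He⁺ at n = 2 is more tightly bound (requires more energy to ionize).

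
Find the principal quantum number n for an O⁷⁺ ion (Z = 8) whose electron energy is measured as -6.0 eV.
n = 12

The exact energy levels follow E_n = -13.6057 Z² / n² eV with Z = 8.

The measured value (-6.0 eV) is reported to only 2 significant figures, so we must test candidate n values and see which one matches to that precision.

Candidate energies:
  n = 10:  E = -13.6057 × 8² / 10² = -8.70765 eV
  n = 11:  E = -13.6057 × 8² / 11² = -7.19640 eV
  n = 12:  E = -13.6057 × 8² / 12² = -6.04698 eV  ← matches
  n = 13:  E = -13.6057 × 8² / 13² = -5.15245 eV
  n = 14:  E = -13.6057 × 8² / 14² = -4.44268 eV

Checking against the measurement of -6.0 eV (2 sig figs), only n = 12 agrees:
E_12 = -6.04698 eV, which rounds to -6.0 eV ✓

Therefore n = 12.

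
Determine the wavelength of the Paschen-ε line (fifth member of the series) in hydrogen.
954.343120 nm

The lines of a series are numbered from the longest wavelength (smallest ΔE) outward; the fifth line is the transition from n = n_f + 5 to n_f.
The Paschen series has all transitions ending at n_f = 3.

For H, the fifth line (ε-line) is the jump from n = 8 to n = 3:
E_8 = -13.6057 / 8² = -0.2125890625 eV
E_3 = -13.6057 / 3² = -1.5117444444 eV
ΔE = E_8 - E_3 = 1.2991553819 eV

λ = hc/E = 1239.84 eV·nm / 1.2991553819 eV
λ = 954.343120 nm

This is the ε-line of the Paschen series in H.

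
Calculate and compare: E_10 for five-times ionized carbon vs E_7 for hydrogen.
C⁵⁺ at n = 10 (E = -4.89805 eV)

Using E_n = -13.6057 Z² / n² eV:

C⁵⁺ (Z = 6) at n = 10:
E = -13.6057 × 6² / 10² = -13.6057 × 36 / 100 = -4.89805200 eV

H (Z = 1) at n = 7:
E = -13.6057 × 1² / 7² = -13.6057 × 1 / 49 = -0.27766735 eV

Since -4.89805200 eV < -0.27766735 eV,
C⁵⁺ at n = 10 is more tightly bound (requires more energy to ionize).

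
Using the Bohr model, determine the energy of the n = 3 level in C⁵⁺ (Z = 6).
-54.42 eV

For hydrogen-like ions, the energy levels scale with Z²:
E_n = -13.6057 Z² / n² eV

For C⁵⁺ (Z = 6) at n = 3:
E_3 = -13.6057 × 6² / 3²
E_3 = -13.6057 × 36 / 9
E_3 = -489.8052 / 9
E_3 = -54.42 eV

The energy is 36 times more negative than hydrogen at the same n due to the stronger nuclear charge.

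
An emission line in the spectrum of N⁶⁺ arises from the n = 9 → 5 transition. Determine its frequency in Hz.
4.4579e+15 Hz

First, find the transition energy:
E_9 = -13.6057 × 7² / 9² = -8.23060864 eV
E_5 = -13.6057 × 7² / 5² = -26.66717200 eV
|ΔE| = |E_5 - E_9| = 18.43656336 eV

Convert to Joules: E = 18.43656336 eV × (1.602177 × 10⁻¹⁹ J/eV) = 2.953864e-18 J

Using E = hf:
f = E/h = 2.953864e-18 J / (6.62607 × 10⁻³⁴ J·s)
f = 4.4579e+15 Hz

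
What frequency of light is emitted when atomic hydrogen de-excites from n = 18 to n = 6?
8.1231e+13 Hz

First, find the transition energy:
E_18 = -13.6057 / 18² = -0.04199290 eV
E_6 = -13.6057 / 6² = -0.37793611 eV
|ΔE| = |E_6 - E_18| = 0.33594321 eV

Convert to Joules: E = 0.33594321 eV × (1.602177 × 10⁻¹⁹ J/eV) = 5.382405e-20 J

Using E = hf:
f = E/h = 5.382405e-20 J / (6.62607 × 10⁻³⁴ J·s)
f = 8.1231e+13 Hz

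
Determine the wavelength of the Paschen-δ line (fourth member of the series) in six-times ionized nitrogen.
20.50347 nm

The lines of a series are numbered from the longest wavelength (smallest ΔE) outward; the fourth line is the transition from n = n_f + 4 to n_f.
The Paschen series has all transitions ending at n_f = 3.

For N⁶⁺ (Z = 7), the fourth line (δ-line) is the jump from n = 7 to n = 3:
E_7 = -13.6057 × 7² / 7² = -13.6057000 eV
E_3 = -13.6057 × 7² / 3² = -74.0754778 eV
ΔE = E_7 - E_3 = 60.4697778 eV

λ = hc/E = 1239.84 eV·nm / 60.4697778 eV
λ = 20.50347 nm

This is the δ-line of the Paschen series in N⁶⁺.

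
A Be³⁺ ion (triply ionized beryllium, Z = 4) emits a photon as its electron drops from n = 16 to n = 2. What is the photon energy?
53.5724 eV

The energy levels are E_n = -13.6057 Z² eV / n².

Energy at n = 16: E_16 = -13.6057 × 4² / 16² = -0.8503563 eV
Energy at n = 2: E_2 = -13.6057 × 4² / 2² = -54.4228000 eV

For emission (electron falling to lower state), the photon energy is:
E_photon = E_16 - E_2 = |-0.8503563 - (-54.4228000)|
E_photon = 53.5724 eV

This energy is carried away by the emitted photon.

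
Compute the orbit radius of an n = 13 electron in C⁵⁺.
1.4905 nm (or 14.9052 Å)

The Bohr radius formula is:
r_n = n² a₀ / Z

where a₀ = 0.0529177 nm is the Bohr radius.

For C⁵⁺ (Z = 6) at n = 13:
r_13 = 13² × 0.0529177 nm / 6
r_13 = 169 × 0.0529177 nm / 6
r_13 = 8.94309 nm / 6
r_13 = 1.4905 nm

The electron orbits at approximately 1.4905 nm from the nucleus.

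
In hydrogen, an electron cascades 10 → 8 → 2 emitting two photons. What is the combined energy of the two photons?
3.26537 eV

The energy levels of hydrogen are E_n = -13.6057 / n² eV.

First transition (10 → 8):
ΔE₁ = |E_8 - E_10|
ΔE₁ = |-0.21258906250 - (-0.13605700000)| = 0.07653206 eV

Second transition (8 → 2):
ΔE₂ = |E_2 - E_8|
ΔE₂ = |-3.40142500000 - (-0.21258906250)| = 3.18883594 eV

Total energy released:
E_total = ΔE₁ + ΔE₂ = 0.07653206 + 3.18883594 = 3.26537 eV

Note: This equals the direct transition 10 → 2: 3.26537 eV ✓
Energy is conserved regardless of the path taken.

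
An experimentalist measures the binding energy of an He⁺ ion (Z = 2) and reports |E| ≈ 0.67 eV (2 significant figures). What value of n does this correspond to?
n = 9

The exact energy levels follow E_n = -13.6057 Z² / n² eV with Z = 2.

The measured value (-0.67 eV) is reported to only 2 significant figures, so we must test candidate n values and see which one matches to that precision.

Candidate energies:
  n = 7:  E = -13.6057 × 2² / 7² = -1.110669 eV
  n = 8:  E = -13.6057 × 2² / 8² = -0.850356 eV
  n = 9:  E = -13.6057 × 2² / 9² = -0.671886 eV  ← matches
  n = 10:  E = -13.6057 × 2² / 10² = -0.544228 eV
  n = 11:  E = -13.6057 × 2² / 11² = -0.449775 eV

Checking against the measurement of -0.67 eV (2 sig figs), only n = 9 agrees:
E_9 = -0.671886 eV, which rounds to -0.67 eV ✓

Therefore n = 9.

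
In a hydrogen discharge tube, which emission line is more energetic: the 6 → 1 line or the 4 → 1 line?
6 → 1

Calculate the energy for each transition:

Transition 6 → 1:
ΔE₁ = |E_1 - E_6| = |-13.6057/1² - (-13.6057/6²)|
ΔE₁ = |-13.605700000000 - (-0.377936111111)| = 13.227763889 eV

Transition 4 → 1:
ΔE₂ = |E_1 - E_4| = |-13.6057/1² - (-13.6057/4²)|
ΔE₂ = |-13.605700000000 - (-0.850356250000)| = 12.755343750 eV

Since 13.227763889 eV > 12.755343750 eV, the transition 6 → 1 emits the more energetic photon.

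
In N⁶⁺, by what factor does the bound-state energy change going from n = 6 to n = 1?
36.00000

Using E_n = -13.6057 Z² / n² eV with Z = 7:

E_1 = -13.6057 × 7² / 1² = -666.6793 / 1 = -666.67930000000 eV
E_6 = -13.6057 × 7² / 6² = -666.6793 / 36 = -18.51886944444 eV

The ratio is:
E_1/E_6 = (-666.67930000000) / (-18.51886944444)
E_1/E_6 = (-666.6793/1) / (-666.6793/36)
E_1/E_6 = 36/1
E_1/E_6 = 36.00000
(Note: the Z² factors cancel in the ratio.)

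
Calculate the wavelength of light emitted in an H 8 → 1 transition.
92.57297 nm

First, find the transition energy using E_n = -13.6057 / n² eV:
E_8 = -13.6057 / 8² = -0.2125891 eV
E_1 = -13.6057 / 1² = -13.6057000 eV

Photon energy: |ΔE| = |E_1 - E_8| = 13.3931109 eV

Convert to wavelength using E = hc/λ with hc = 1239.84 eV·nm:
λ = hc/E = 1239.84 eV·nm / 13.3931109 eV
λ = 92.57297 nm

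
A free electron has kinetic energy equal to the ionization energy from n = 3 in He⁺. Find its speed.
1.4585e+06 m/s (or 0.48649% of c)

The binding energy at n = 3 for He⁺ is:
E_3 = -13.6057 × 2²/3² = -6.0469778 eV
|E_3| = 6.0469778 eV

Convert to Joules:
KE = 6.0469778 eV × (1.602177 × 10⁻¹⁹ J/eV) = 9.688329e-19 J

Using KE = ½mv²:
v = √(2·KE/m_e)
v = √(2 × 9.688329e-19 J / 9.10938 × 10⁻³¹ kg)
v = 1.4585e+06 m/s

This is approximately 0.48649% the speed of light.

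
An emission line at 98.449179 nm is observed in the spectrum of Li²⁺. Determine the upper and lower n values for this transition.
n = 11 → n = 3

First, find the photon energy from the wavelength (hc = 1239.84 eV·nm):
E = hc/λ = 1239.84 eV·nm / 98.449179 nm = 12.593706 eV

The energy levels of Li²⁺ satisfy E_n = -13.6057 × 3² / n² eV, so an emission n_i → n_f releases
ΔE = 13.6057 × 3² × (1/n_f² − 1/n_i²) eV.

Setting ΔE equal to the photon energy:
1/n_f² − 1/n_i² = 12.593706 / (13.6057 × 3²) = 0.10284665

Since 1/n_i² must be positive, we need 1/n_f² > 0.10284665, i.e. n_f ≤ 3. For each allowed n_f, solve n_i = (1/n_f² − 0.10284665)^(−1/2) and check whether it is a whole number:
  n_f = 1: 1/n_i² = 1.00000000 − 0.10284665 = 0.89715335 → n_i = 1.056  (not an integer) ✗
  n_f = 2: 1/n_i² = 0.25000000 − 0.10284665 = 0.14715335 → n_i = 2.607  (not an integer) ✗
  n_f = 3: 1/n_i² = 0.11111111 − 0.10284665 = 0.00826446 → n_i = 11.000  → integer, n_i = 11 ✓

Only n_f = 3 gives an integer upper level, n_i = 11.

The transition is from n = 11 to n = 3 (emission).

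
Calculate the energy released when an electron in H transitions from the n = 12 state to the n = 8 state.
0.12 eV

The energy levels are E_n = -13.6057 eV / n².

Energy at n = 12: E_12 = -13.6057 / 12² = -0.09448 eV
Energy at n = 8: E_8 = -13.6057 / 8² = -0.21259 eV

For emission (electron falling to lower state), the photon energy is:
E_photon = E_12 - E_8 = |-0.09448 - (-0.21259)|
E_photon = 0.12 eV

This energy is carried away by the emitted photon.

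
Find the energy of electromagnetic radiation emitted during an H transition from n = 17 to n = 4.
0.803278 eV

The energy levels are E_n = -13.6057 eV / n².

Energy at n = 17: E_17 = -13.6057 / 17² = -0.047078547 eV
Energy at n = 4: E_4 = -13.6057 / 4² = -0.850356250 eV

For emission (electron falling to lower state), the photon energy is:
E_photon = E_17 - E_4 = |-0.047078547 - (-0.850356250)|
E_photon = 0.803278 eV

This energy is carried away by the emitted photon.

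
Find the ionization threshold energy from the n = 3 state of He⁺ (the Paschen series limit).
6.047 eV

The series limit corresponds to the transition from n = ∞ to n = 3.
This is the highest energy (shortest wavelength) transition in the Paschen series.

E_∞ = 0 eV
E_3 = -13.6057 × 2² / 3² = -6.047 eV

Energy at series limit:
ΔE = E_∞ - E_3 = 0 - (-6.047) = 6.047 eV

This energy equals the ionization energy from the n = 3 state of He⁺.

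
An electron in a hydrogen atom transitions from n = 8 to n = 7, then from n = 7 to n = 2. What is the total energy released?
3.188836 eV

The energy levels of hydrogen are E_n = -13.6057 / n² eV.

First transition (8 → 7):
ΔE₁ = |E_7 - E_8|
ΔE₁ = |-0.277667346939 - (-0.212589062500)| = 0.065078284 eV

Second transition (7 → 2):
ΔE₂ = |E_2 - E_7|
ΔE₂ = |-3.401425000000 - (-0.277667346939)| = 3.123757653 eV

Total energy released:
E_total = ΔE₁ + ΔE₂ = 0.065078284 + 3.123757653 = 3.188836 eV

Note: This equals the direct transition 8 → 2: 3.188836 eV ✓
Energy is conserved regardless of the path taken.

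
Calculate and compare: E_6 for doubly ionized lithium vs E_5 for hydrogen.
Li²⁺ at n = 6 (E = -3.401 eV)

Using E_n = -13.6057 Z² / n² eV:

Li²⁺ (Z = 3) at n = 6:
E = -13.6057 × 3² / 6² = -13.6057 × 9 / 36 = -3.401425 eV

H (Z = 1) at n = 5:
E = -13.6057 × 1² / 5² = -13.6057 × 1 / 25 = -0.544228 eV

Since -3.401425 eV < -0.544228 eV,
Li²⁺ at n = 6 is more tightly bound (requires more energy to ionize).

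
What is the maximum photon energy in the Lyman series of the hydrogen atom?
13.60570 eV

The series limit corresponds to the transition from n = ∞ to n = 1.
This is the highest energy (shortest wavelength) transition in the Lyman series.

E_∞ = 0 eV
E_1 = -13.6057 / 1² = -13.60570 eV

Energy at series limit:
ΔE = E_∞ - E_1 = 0 - (-13.60570) = 13.60570 eV

This energy equals the ionization energy from the n = 1 state of hydrogen.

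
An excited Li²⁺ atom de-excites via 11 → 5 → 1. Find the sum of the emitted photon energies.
121.44 eV

The energy levels of Li²⁺ are E_n = -13.6057 × 3² / n² eV.

First transition (11 → 5):
ΔE₁ = |E_5 - E_11|
ΔE₁ = |-4.89805200 - (-1.01199421)| = 3.88606 eV

Second transition (5 → 1):
ΔE₂ = |E_1 - E_5|
ΔE₂ = |-122.45130000 - (-4.89805200)| = 117.55325 eV

Total energy released:
E_total = ΔE₁ + ΔE₂ = 3.88606 + 117.55325 = 121.44 eV

Note: This equals the direct transition 11 → 1: 121.44 eV ✓
Energy is conserved regardless of the path taken.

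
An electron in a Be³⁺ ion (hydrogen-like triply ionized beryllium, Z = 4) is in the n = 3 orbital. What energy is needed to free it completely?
24.187911 eV

The ionization energy is the energy needed to remove the electron completely (n → ∞).

For a hydrogen-like ion with Z = 4, E_n = -13.6057 Z² / n² eV.

At n = 3: E_3 = -13.6057 × 4² / 3² = -24.187911111 eV
At n = ∞: E_∞ = 0 eV

Ionization energy = E_∞ - E_3 = 0 - (-24.187911111) = 24.187911111 eV
Ionization energy ≈ 24.187911 eV

This is also called the binding energy of the electron in state n = 3.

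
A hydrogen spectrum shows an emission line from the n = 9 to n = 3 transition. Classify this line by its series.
Paschen series

The spectral series in hydrogen are named based on the final (lower) energy level:
- Lyman series: n_final = 1 (ultraviolet)
- Balmer series: n_final = 2 (visible/near-UV)
- Paschen series: n_final = 3 (infrared)
- Brackett series: n_final = 4 (infrared)
- Pfund series: n_final = 5 (far infrared)

Since this transition ends at n = 3, it belongs to the Paschen series.

For reference, this 9 → 3 line has photon energy
ΔE = 13.6057 eV × (1/3² - 1/9²) = 1.3437728395 eV,
corresponding to wavelength λ = hc/ΔE = 1239.84 eV·nm / 1.3437728395 eV = 922.655946 nm in the infrared region.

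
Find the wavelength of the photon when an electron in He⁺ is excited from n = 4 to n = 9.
454.2306 nm

First, find the transition energy using E_n = -13.6057 Z² / n² eV:
E_4 = -13.6057 × 2² / 4² = -3.40142500 eV
E_9 = -13.6057 × 2² / 9² = -0.67188642 eV

Photon energy: |ΔE| = |E_9 - E_4| = 2.72953858 eV

Convert to wavelength using E = hc/λ with hc = 1239.84 eV·nm:
λ = hc/E = 1239.84 eV·nm / 2.72953858 eV
λ = 454.2306 nm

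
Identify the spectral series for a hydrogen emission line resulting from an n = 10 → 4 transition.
Brackett series

The spectral series in hydrogen are named based on the final (lower) energy level:
- Lyman series: n_final = 1 (ultraviolet)
- Balmer series: n_final = 2 (visible/near-UV)
- Paschen series: n_final = 3 (infrared)
- Brackett series: n_final = 4 (infrared)
- Pfund series: n_final = 5 (far infrared)

Since this transition ends at n = 4, it belongs to the Brackett series.

For reference, this 10 → 4 line has photon energy
ΔE = 13.6057 eV × (1/4² - 1/10²) = 0.7142992500 eV,
corresponding to wavelength λ = hc/ΔE = 1239.84 eV·nm / 0.7142992500 eV = 1735.7431 nm in the infrared region.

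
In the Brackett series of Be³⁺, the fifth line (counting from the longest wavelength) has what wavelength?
113.55765 nm

The lines of a series are numbered from the longest wavelength (smallest ΔE) outward; the fifth line is the transition from n = n_f + 5 to n_f.
The Brackett series has all transitions ending at n_f = 4.

For Be³⁺ (Z = 4), the fifth line (ε-line) is the jump from n = 9 to n = 4:
E_9 = -13.6057 × 4² / 9² = -2.68754568 eV
E_4 = -13.6057 × 4² / 4² = -13.60570000 eV
ΔE = E_9 - E_4 = 10.91815432 eV

λ = hc/E = 1239.84 eV·nm / 10.91815432 eV
λ = 113.55765 nm

This is the ε-line of the Brackett series in Be³⁺.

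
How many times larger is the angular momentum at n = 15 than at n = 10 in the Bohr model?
1.50

In the Bohr model, L_n = nℏ, so the ratio is purely the ratio of quantum numbers:

L_15/L_10 = 15ℏ / 10ℏ = 15/10 = 1.50

The angular momentum scales linearly with n.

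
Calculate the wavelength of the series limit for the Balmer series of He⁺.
91.1265 nm

The series limit corresponds to the transition from n = ∞ to n = 2.
This is the highest energy (shortest wavelength) transition in the Balmer series.

E_∞ = 0 eV
E_2 = -13.6057 × 2² / 2² = -13.605700 eV

Energy at series limit:
ΔE = E_∞ - E_2 = 0 - (-13.605700) = 13.605700 eV
λ = hc/E = 1239.84 eV·nm / 13.605700 eV = 91.1265 nm

This energy equals the ionization energy from the n = 2 state of He⁺.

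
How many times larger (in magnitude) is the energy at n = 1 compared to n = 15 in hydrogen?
225.0000

Using E_n = -13.6057 Z² / n² eV with Z = 1:

E_1 = -13.6057 / 1² = -13.6057 / 1 = -13.6057000000 eV
E_15 = -13.6057 / 15² = -13.6057 / 225 = -0.0604697778 eV

The ratio is:
E_1/E_15 = (-13.6057000000) / (-0.0604697778)
E_1/E_15 = (-13.6057/1) / (-13.6057/225)
E_1/E_15 = 225/1
E_1/E_15 = 225.0000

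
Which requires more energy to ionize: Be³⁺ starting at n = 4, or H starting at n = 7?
Be³⁺ at n = 4 (E = -13.605700 eV)

Using E_n = -13.6057 Z² / n² eV:

Be³⁺ (Z = 4) at n = 4:
E = -13.6057 × 4² / 4² = -13.6057 × 16 / 16 = -13.605700000 eV

H (Z = 1) at n = 7:
E = -13.6057 × 1² / 7² = -13.6057 × 1 / 49 = -0.277667347 eV

Since -13.605700000 eV < -0.277667347 eV,
Be³⁺ at n = 4 is more tightly bound (requires more energy to ionize).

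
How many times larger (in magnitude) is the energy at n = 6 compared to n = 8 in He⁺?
1.77778

Using E_n = -13.6057 Z² / n² eV with Z = 2:

E_6 = -13.6057 × 2² / 6² = -54.4228 / 36 = -1.51174444444 eV
E_8 = -13.6057 × 2² / 8² = -54.4228 / 64 = -0.85035625000 eV

The ratio is:
E_6/E_8 = (-1.51174444444) / (-0.85035625000)
E_6/E_8 = (-54.4228/36) / (-54.4228/64)
E_6/E_8 = 64/36
E_6/E_8 = 1.77778
(Note: the Z² factors cancel in the ratio.)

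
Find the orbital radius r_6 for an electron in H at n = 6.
1.90504 nm (or 19.05038 Å)

The Bohr radius formula is:
r_n = n² a₀ / Z

where a₀ = 0.05291772 nm is the Bohr radius.

For H (Z = 1) at n = 6:
r_6 = 6² × 0.05291772 nm / 1
r_6 = 36 × 0.05291772 nm / 1
r_6 = 1.905038 nm / 1
r_6 = 1.90504 nm

The electron orbits at approximately 1.90504 nm from the nucleus.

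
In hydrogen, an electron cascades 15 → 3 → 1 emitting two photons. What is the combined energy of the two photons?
13.54523 eV

The energy levels of hydrogen are E_n = -13.6057 / n² eV.

First transition (15 → 3):
ΔE₁ = |E_3 - E_15|
ΔE₁ = |-1.51174444444 - (-0.06046977778)| = 1.45127467 eV

Second transition (3 → 1):
ΔE₂ = |E_1 - E_3|
ΔE₂ = |-13.60570000000 - (-1.51174444444)| = 12.09395556 eV

Total energy released:
E_total = ΔE₁ + ΔE₂ = 1.45127467 + 12.09395556 = 13.54523 eV

Note: This equals the direct transition 15 → 1: 13.54523 eV ✓
Energy is conserved regardless of the path taken.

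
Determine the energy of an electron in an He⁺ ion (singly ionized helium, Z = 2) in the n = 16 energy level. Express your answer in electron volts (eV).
-0.21259 eV

The energy levels of a hydrogen-like atom are given by:
E_n = -13.6057 Z² / n² eV  (with Z = 2 for He⁺)

For n = 16:
E_16 = -13.6057 × 2² / 16²
E_16 = -13.6057 × 4 / 256
E_16 = -0.21259 eV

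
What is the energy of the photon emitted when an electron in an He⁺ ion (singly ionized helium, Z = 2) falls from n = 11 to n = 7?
0.660894 eV

The energy levels are E_n = -13.6057 Z² eV / n².

Energy at n = 11: E_11 = -13.6057 × 2² / 11² = -0.449775207 eV
Energy at n = 7: E_7 = -13.6057 × 2² / 7² = -1.110669388 eV

For emission (electron falling to lower state), the photon energy is:
E_photon = E_11 - E_7 = |-0.449775207 - (-1.110669388)|
E_photon = 0.660894 eV

This energy is carried away by the emitted photon.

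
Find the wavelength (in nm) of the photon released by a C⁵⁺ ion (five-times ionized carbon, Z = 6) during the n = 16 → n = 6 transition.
106.0381 nm

First, find the transition energy using E_n = -13.6057 Z² / n² eV:
E_16 = -13.6057 × 6² / 16² = -1.9133016 eV
E_6 = -13.6057 × 6² / 6² = -13.6057000 eV

Photon energy: |ΔE| = |E_6 - E_16| = 11.6923984 eV

Convert to wavelength using E = hc/λ with hc = 1239.84 eV·nm:
λ = hc/E = 1239.84 eV·nm / 11.6923984 eV
λ = 106.0381 nm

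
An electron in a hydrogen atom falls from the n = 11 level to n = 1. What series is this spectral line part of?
Lyman series

The spectral series in hydrogen are named based on the final (lower) energy level:
- Lyman series: n_final = 1 (ultraviolet)
- Balmer series: n_final = 2 (visible/near-UV)
- Paschen series: n_final = 3 (infrared)
- Brackett series: n_final = 4 (infrared)
- Pfund series: n_final = 5 (far infrared)

Since this transition ends at n = 1, it belongs to the Lyman series.

For reference, this 11 → 1 line has photon energy
ΔE = 13.6057 eV × (1/1² - 1/11²) = 13.49326 eV,
corresponding to wavelength λ = hc/ΔE = 1239.84 eV·nm / 13.49326 eV = 91.886 nm in the ultraviolet region.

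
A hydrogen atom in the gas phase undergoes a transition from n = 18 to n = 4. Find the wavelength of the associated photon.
1533.766 nm

First, find the transition energy using E_n = -13.6057 / n² eV:
E_18 = -13.6057 / 18² = -0.041992901 eV
E_4 = -13.6057 / 4² = -0.850356250 eV

Photon energy: |ΔE| = |E_4 - E_18| = 0.808363349 eV

Convert to wavelength using E = hc/λ with hc = 1239.84 eV·nm:
λ = hc/E = 1239.84 eV·nm / 0.808363349 eV
λ = 1533.766 nm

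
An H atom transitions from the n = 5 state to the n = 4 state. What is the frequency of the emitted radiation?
7.40215e+13 Hz

First, find the transition energy:
E_5 = -13.6057 / 5² = -0.544228000 eV
E_4 = -13.6057 / 4² = -0.850356250 eV
|ΔE| = |E_4 - E_5| = 0.306128250 eV

Convert to Joules: E = 0.306128250 eV × (1.602177 × 10⁻¹⁹ J/eV) = 4.9047164e-20 J

Using E = hf:
f = E/h = 4.9047164e-20 J / (6.62607 × 10⁻³⁴ J·s)
f = 7.40215e+13 Hz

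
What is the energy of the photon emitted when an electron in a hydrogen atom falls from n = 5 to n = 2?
2.85720 eV

The energy levels are E_n = -13.6057 eV / n².

Energy at n = 5: E_5 = -13.6057 / 5² = -0.54422800 eV
Energy at n = 2: E_2 = -13.6057 / 2² = -3.40142500 eV

For emission (electron falling to lower state), the photon energy is:
E_photon = E_5 - E_2 = |-0.54422800 - (-3.40142500)|
E_photon = 2.85720 eV

This energy is carried away by the emitted photon.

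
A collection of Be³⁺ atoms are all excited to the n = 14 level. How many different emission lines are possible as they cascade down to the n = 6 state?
36

The electron can occupy levels n = 6, 7, ..., 14 during de-excitation — that is m = 14 - 6 + 1 = 9 distinct levels.

The number of distinct spectral lines equals the number of ways to choose 2 of these m levels (each pair gives one possible emission transition):

Number of lines = m(m-1)/2 = 9×8/2 = 36

These correspond to all possible transitions between the 9 levels:
14 → 13, 14 → 12, 14 → 11, 14 → 10, 14 → 9, 14 → 8, 14 → 7, 14 → 6...

Each transition produces a photon with a unique energy (and thus wavelength). This count does not depend on Z.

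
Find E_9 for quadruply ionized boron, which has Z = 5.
-4.20 eV

For hydrogen-like ions, the energy levels scale with Z²:
E_n = -13.6057 Z² / n² eV

For B⁴⁺ (Z = 5) at n = 9:
E_9 = -13.6057 × 5² / 9²
E_9 = -13.6057 × 25 / 81
E_9 = -340.1425 / 81
E_9 = -4.20 eV

The energy is 25 times more negative than hydrogen at the same n due to the stronger nuclear charge.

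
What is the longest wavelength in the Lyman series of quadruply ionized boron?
4.860081 nm

The longest wavelength corresponds to the smallest energy transition in the series.
The Lyman series has all transitions ending at n_f = 1.

For B⁴⁺ (Z = 5), the first line (α-line) is the jump from n = 2 to n = 1:
E_2 = -13.6057 × 5² / 2² = -85.03562500 eV
E_1 = -13.6057 × 5² / 1² = -340.14250000 eV
ΔE = E_2 - E_1 = 255.10687500 eV

λ = hc/E = 1239.84 eV·nm / 255.10687500 eV
λ = 4.860081 nm

This is the α-line of the Lyman series in B⁴⁺.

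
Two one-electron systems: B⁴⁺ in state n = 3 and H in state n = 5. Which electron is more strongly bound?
B⁴⁺ at n = 3 (E = -37.793611 eV)

Using E_n = -13.6057 Z² / n² eV:

B⁴⁺ (Z = 5) at n = 3:
E = -13.6057 × 5² / 3² = -13.6057 × 25 / 9 = -37.793611111 eV

H (Z = 1) at n = 5:
E = -13.6057 × 1² / 5² = -13.6057 × 1 / 25 = -0.544228000 eV

Since -37.793611111 eV < -0.544228000 eV,
B⁴⁺ at n = 3 is more tightly bound (requires more energy to ionize).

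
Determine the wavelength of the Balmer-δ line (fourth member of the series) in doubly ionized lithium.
45.5633 nm

The lines of a series are numbered from the longest wavelength (smallest ΔE) outward; the fourth line is the transition from n = n_f + 4 to n_f.
The Balmer series has all transitions ending at n_f = 2.

For Li²⁺ (Z = 3), the fourth line (δ-line) is the jump from n = 6 to n = 2:
E_6 = -13.6057 × 3² / 6² = -3.401425 eV
E_2 = -13.6057 × 3² / 2² = -30.612825 eV
ΔE = E_6 - E_2 = 27.211400 eV

λ = hc/E = 1239.84 eV·nm / 27.211400 eV
λ = 45.5633 nm

This is the δ-line of the Balmer series in Li²⁺.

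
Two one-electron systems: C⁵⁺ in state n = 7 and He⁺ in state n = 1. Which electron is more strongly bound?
He⁺ at n = 1 (E = -54.422800 eV)

Using E_n = -13.6057 Z² / n² eV:

C⁵⁺ (Z = 6) at n = 7:
E = -13.6057 × 6² / 7² = -13.6057 × 36 / 49 = -9.996024490 eV

He⁺ (Z = 2) at n = 1:
E = -13.6057 × 2² / 1² = -13.6057 × 4 / 1 = -54.422800000 eV

Since -54.422800000 eV < -9.996024490 eV,
He⁺ at n = 1 is more tightly bound (requires more energy to ionize).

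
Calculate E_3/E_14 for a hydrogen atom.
21.777778

Using E_n = -13.6057 Z² / n² eV with Z = 1:

E_3 = -13.6057 / 3² = -13.6057 / 9 = -1.511744444444 eV
E_14 = -13.6057 / 14² = -13.6057 / 196 = -0.069416836735 eV

The ratio is:
E_3/E_14 = (-1.511744444444) / (-0.069416836735)
E_3/E_14 = (-13.6057/9) / (-13.6057/196)
E_3/E_14 = 196/9
E_3/E_14 = 21.777778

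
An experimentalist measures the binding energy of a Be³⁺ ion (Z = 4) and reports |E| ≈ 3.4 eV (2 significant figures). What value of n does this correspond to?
n = 8

The exact energy levels follow E_n = -13.6057 Z² / n² eV with Z = 4.

The measured value (-3.4 eV) is reported to only 2 significant figures, so we must test candidate n values and see which one matches to that precision.

Candidate energies:
  n = 6:  E = -13.6057 × 4² / 6² = -6.04698 eV
  n = 7:  E = -13.6057 × 4² / 7² = -4.44268 eV
  n = 8:  E = -13.6057 × 4² / 8² = -3.40143 eV  ← matches
  n = 9:  E = -13.6057 × 4² / 9² = -2.68755 eV
  n = 10:  E = -13.6057 × 4² / 10² = -2.17691 eV

Checking against the measurement of -3.4 eV (2 sig figs), only n = 8 agrees:
E_8 = -3.40143 eV, which rounds to -3.4 eV ✓

Therefore n = 8.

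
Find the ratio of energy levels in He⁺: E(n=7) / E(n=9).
1.65306

Using E_n = -13.6057 Z² / n² eV with Z = 2:

E_7 = -13.6057 × 2² / 7² = -54.4228 / 49 = -1.11066938776 eV
E_9 = -13.6057 × 2² / 9² = -54.4228 / 81 = -0.67188641975 eV

The ratio is:
E_7/E_9 = (-1.11066938776) / (-0.67188641975)
E_7/E_9 = (-54.4228/49) / (-54.4228/81)
E_7/E_9 = 81/49
E_7/E_9 = 1.65306
(Note: the Z² factors cancel in the ratio.)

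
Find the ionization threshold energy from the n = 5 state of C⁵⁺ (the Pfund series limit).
19.59 eV

The series limit corresponds to the transition from n = ∞ to n = 5.
This is the highest energy (shortest wavelength) transition in the Pfund series.

E_∞ = 0 eV
E_5 = -13.6057 × 6² / 5² = -19.59 eV

Energy at series limit:
ΔE = E_∞ - E_5 = 0 - (-19.59) = 19.59 eV

This energy equals the ionization energy from the n = 5 state of C⁵⁺.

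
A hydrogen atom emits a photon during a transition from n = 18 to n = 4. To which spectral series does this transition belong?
Brackett series

The spectral series in hydrogen are named based on the final (lower) energy level:
- Lyman series: n_final = 1 (ultraviolet)
- Balmer series: n_final = 2 (visible/near-UV)
- Paschen series: n_final = 3 (infrared)
- Brackett series: n_final = 4 (infrared)
- Pfund series: n_final = 5 (far infrared)

Since this transition ends at n = 4, it belongs to the Brackett series.

For reference, this 18 → 4 line has photon energy
ΔE = 13.6057 eV × (1/4² - 1/18²) = 0.80836334877 eV,
corresponding to wavelength λ = hc/ΔE = 1239.84 eV·nm / 0.80836334877 eV = 1533.76573 nm in the infrared region.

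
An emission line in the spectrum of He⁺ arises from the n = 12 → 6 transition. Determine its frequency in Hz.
2.74e+14 Hz

First, find the transition energy:
E_12 = -13.6057 × 2² / 12² = -0.3779361 eV
E_6 = -13.6057 × 2² / 6² = -1.5117444 eV
|ΔE| = |E_6 - E_12| = 1.1338083 eV

Convert to Joules: E = 1.1338083 eV × (1.602177 × 10⁻¹⁹ J/eV) = 1.8166e-19 J

Using E = hf:
f = E/h = 1.8166e-19 J / (6.62607 × 10⁻³⁴ J·s)
f = 2.74e+14 Hz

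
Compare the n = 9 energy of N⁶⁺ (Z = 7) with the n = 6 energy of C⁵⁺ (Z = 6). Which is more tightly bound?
C⁵⁺ at n = 6 (E = -13.61 eV)

Using E_n = -13.6057 Z² / n² eV:

N⁶⁺ (Z = 7) at n = 9:
E = -13.6057 × 7² / 9² = -13.6057 × 49 / 81 = -8.23061 eV

C⁵⁺ (Z = 6) at n = 6:
E = -13.6057 × 6² / 6² = -13.6057 × 36 / 36 = -13.60570 eV

Since -13.60570 eV < -8.23061 eV,
C⁵⁺ at n = 6 is more tightly bound (requires more energy to ionize).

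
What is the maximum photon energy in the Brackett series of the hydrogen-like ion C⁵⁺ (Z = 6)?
30.612825 eV

The series limit corresponds to the transition from n = ∞ to n = 4.
This is the highest energy (shortest wavelength) transition in the Brackett series.

E_∞ = 0 eV
E_4 = -13.6057 × 6² / 4² = -30.612825 eV

Energy at series limit:
ΔE = E_∞ - E_4 = 0 - (-30.612825) = 30.612825 eV

This energy equals the ionization energy from the n = 4 state of C⁵⁺.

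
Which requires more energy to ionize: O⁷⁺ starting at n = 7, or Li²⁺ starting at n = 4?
O⁷⁺ at n = 7 (E = -17.7707 eV)

Using E_n = -13.6057 Z² / n² eV:

O⁷⁺ (Z = 8) at n = 7:
E = -13.6057 × 8² / 7² = -13.6057 × 64 / 49 = -17.7707102 eV

Li²⁺ (Z = 3) at n = 4:
E = -13.6057 × 3² / 4² = -13.6057 × 9 / 16 = -7.6532063 eV

Since -17.7707102 eV < -7.6532063 eV,
O⁷⁺ at n = 7 is more tightly bound (requires more energy to ionize).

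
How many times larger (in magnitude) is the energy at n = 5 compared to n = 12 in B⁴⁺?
5.760

Using E_n = -13.6057 Z² / n² eV with Z = 5:

E_5 = -13.6057 × 5² / 5² = -340.1425 / 25 = -13.605700000 eV
E_12 = -13.6057 × 5² / 12² = -340.1425 / 144 = -2.362100694 eV

The ratio is:
E_5/E_12 = (-13.605700000) / (-2.362100694)
E_5/E_12 = (-340.1425/25) / (-340.1425/144)
E_5/E_12 = 144/25
E_5/E_12 = 5.760
(Note: the Z² factors cancel in the ratio.)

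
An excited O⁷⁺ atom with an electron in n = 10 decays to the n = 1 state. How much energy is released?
862.057 eV

The energy levels are E_n = -13.6057 Z² eV / n².

Energy at n = 10: E_10 = -13.6057 × 8² / 10² = -8.707648 eV
Energy at n = 1: E_1 = -13.6057 × 8² / 1² = -870.764800 eV

For emission (electron falling to lower state), the photon energy is:
E_photon = E_10 - E_1 = |-8.707648 - (-870.764800)|
E_photon = 862.057 eV

This energy is carried away by the emitted photon.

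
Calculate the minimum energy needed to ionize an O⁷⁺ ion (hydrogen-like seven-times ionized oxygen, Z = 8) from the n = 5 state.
34.831 eV

The ionization energy is the energy needed to remove the electron completely (n → ∞).

For a hydrogen-like ion with Z = 8, E_n = -13.6057 Z² / n² eV.

At n = 5: E_5 = -13.6057 × 8² / 5² = -34.830592 eV
At n = ∞: E_∞ = 0 eV

Ionization energy = E_∞ - E_5 = 0 - (-34.830592) = 34.830592 eV
Ionization energy ≈ 34.831 eV

This is also called the binding energy of the electron in state n = 5.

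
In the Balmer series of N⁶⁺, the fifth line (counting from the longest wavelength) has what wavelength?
8.10 nm

The lines of a series are numbered from the longest wavelength (smallest ΔE) outward; the fifth line is the transition from n = n_f + 5 to n_f.
The Balmer series has all transitions ending at n_f = 2.

For N⁶⁺ (Z = 7), the fifth line (ε-line) is the jump from n = 7 to n = 2:
E_7 = -13.6057 × 7² / 7² = -13.6057 eV
E_2 = -13.6057 × 7² / 2² = -166.6698 eV
ΔE = E_7 - E_2 = 153.0641 eV

λ = hc/E = 1239.84 eV·nm / 153.0641 eV
λ = 8.10 nm

This is the ε-line of the Balmer series in N⁶⁺.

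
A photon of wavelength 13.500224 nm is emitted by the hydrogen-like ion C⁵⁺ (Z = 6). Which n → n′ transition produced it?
n = 4 → n = 2

First, find the photon energy from the wavelength (hc = 1239.84 eV·nm):
E = hc/λ = 1239.84 eV·nm / 13.500224 nm = 91.838476 eV

The energy levels of C⁵⁺ satisfy E_n = -13.6057 × 6² / n² eV, so an emission n_i → n_f releases
ΔE = 13.6057 × 6² × (1/n_f² − 1/n_i²) eV.

Setting ΔE equal to the photon energy:
1/n_f² − 1/n_i² = 91.838476 / (13.6057 × 6²) = 0.18750000

Since 1/n_i² must be positive, we need 1/n_f² > 0.18750000, i.e. n_f ≤ 2. For each allowed n_f, solve n_i = (1/n_f² − 0.18750000)^(−1/2) and check whether it is a whole number:
  n_f = 1: 1/n_i² = 1.00000000 − 0.18750000 = 0.81250000 → n_i = 1.109  (not an integer) ✗
  n_f = 2: 1/n_i² = 0.25000000 − 0.18750000 = 0.06250000 → n_i = 4.000  → integer, n_i = 4 ✓

Only n_f = 2 gives an integer upper level, n_i = 4.

The transition is from n = 4 to n = 2 (emission).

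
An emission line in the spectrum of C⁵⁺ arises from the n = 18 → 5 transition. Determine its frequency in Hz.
4.372e+15 Hz

First, find the transition energy:
E_18 = -13.6057 × 6² / 18² = -1.511744 eV
E_5 = -13.6057 × 6² / 5² = -19.592208 eV
|ΔE| = |E_5 - E_18| = 18.080464 eV

Convert to Joules: E = 18.080464 eV × (1.602177 × 10⁻¹⁹ J/eV) = 2.89681e-18 J

Using E = hf:
f = E/h = 2.89681e-18 J / (6.62607 × 10⁻³⁴ J·s)
f = 4.372e+15 Hz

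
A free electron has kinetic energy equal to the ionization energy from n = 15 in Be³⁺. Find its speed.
5.83e+05 m/s (or 0.19% of c)

The binding energy at n = 15 for Be³⁺ is:
E_15 = -13.6057 × 4²/15² = -0.967516 eV
|E_15| = 0.967516 eV

Convert to Joules:
KE = 0.967516 eV × (1.602177 × 10⁻¹⁹ J/eV) = 1.5501e-19 J

Using KE = ½mv²:
v = √(2·KE/m_e)
v = √(2 × 1.5501e-19 J / 9.10938 × 10⁻³¹ kg)
v = 5.83e+05 m/s

This is approximately 0.19% the speed of light.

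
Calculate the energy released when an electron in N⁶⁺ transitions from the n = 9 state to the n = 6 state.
10.2883 eV

The energy levels are E_n = -13.6057 Z² eV / n².

Energy at n = 9: E_9 = -13.6057 × 7² / 9² = -8.2306086 eV
Energy at n = 6: E_6 = -13.6057 × 7² / 6² = -18.5188694 eV

For emission (electron falling to lower state), the photon energy is:
E_photon = E_9 - E_6 = |-8.2306086 - (-18.5188694)|
E_photon = 10.2883 eV

This energy is carried away by the emitted photon.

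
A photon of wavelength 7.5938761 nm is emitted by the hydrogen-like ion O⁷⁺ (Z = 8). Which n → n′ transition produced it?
n = 4 → n = 2

First, find the photon energy from the wavelength (hc = 1239.84 eV·nm):
E = hc/λ = 1239.84 eV·nm / 7.5938761 nm = 163.26840 eV

The energy levels of O⁷⁺ satisfy E_n = -13.6057 × 8² / n² eV, so an emission n_i → n_f releases
ΔE = 13.6057 × 8² × (1/n_f² − 1/n_i²) eV.

Setting ΔE equal to the photon energy:
1/n_f² − 1/n_i² = 163.26840 / (13.6057 × 8²) = 0.18750000

Since 1/n_i² must be positive, we need 1/n_f² > 0.18750000, i.e. n_f ≤ 2. For each allowed n_f, solve n_i = (1/n_f² − 0.18750000)^(−1/2) and check whether it is a whole number:
  n_f = 1: 1/n_i² = 1.00000000 − 0.18750000 = 0.81250000 → n_i = 1.109  (not an integer) ✗
  n_f = 2: 1/n_i² = 0.25000000 − 0.18750000 = 0.06250000 → n_i = 4.000  → integer, n_i = 4 ✓

Only n_f = 2 gives an integer upper level, n_i = 4.

The transition is from n = 4 to n = 2 (emission).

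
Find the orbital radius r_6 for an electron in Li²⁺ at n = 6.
0.635013 nm (or 6.350127 Å)

The Bohr radius formula is:
r_n = n² a₀ / Z

where a₀ = 0.052917721 nm is the Bohr radius.

For Li²⁺ (Z = 3) at n = 6:
r_6 = 6² × 0.052917721 nm / 3
r_6 = 36 × 0.052917721 nm / 3
r_6 = 1.9050380 nm / 3
r_6 = 0.635013 nm

The electron orbits at approximately 0.635013 nm from the nucleus.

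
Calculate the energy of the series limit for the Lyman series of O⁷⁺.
870.764800 eV

The series limit corresponds to the transition from n = ∞ to n = 1.
This is the highest energy (shortest wavelength) transition in the Lyman series.

E_∞ = 0 eV
E_1 = -13.6057 × 8² / 1² = -870.764800 eV

Energy at series limit:
ΔE = E_∞ - E_1 = 0 - (-870.764800) = 870.764800 eV

This energy equals the ionization energy from the n = 1 state of O⁷⁺.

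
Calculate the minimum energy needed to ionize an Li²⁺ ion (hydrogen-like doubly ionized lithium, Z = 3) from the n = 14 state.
0.625 eV

The ionization energy is the energy needed to remove the electron completely (n → ∞).

For a hydrogen-like ion with Z = 3, E_n = -13.6057 Z² / n² eV.

At n = 14: E_14 = -13.6057 × 3² / 14² = -0.624752 eV
At n = ∞: E_∞ = 0 eV

Ionization energy = E_∞ - E_14 = 0 - (-0.624752) = 0.624752 eV
Ionization energy ≈ 0.625 eV

This is also called the binding energy of the electron in state n = 14.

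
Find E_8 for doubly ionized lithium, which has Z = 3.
-1.9133 eV

For hydrogen-like ions, the energy levels scale with Z²:
E_n = -13.6057 Z² / n² eV

For Li²⁺ (Z = 3) at n = 8:
E_8 = -13.6057 × 3² / 8²
E_8 = -13.6057 × 9 / 64
E_8 = -122.4513 / 64
E_8 = -1.9133 eV

The energy is 9 times more negative than hydrogen at the same n due to the stronger nuclear charge.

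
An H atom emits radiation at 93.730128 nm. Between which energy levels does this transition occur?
n = 6 → n = 1

First, find the photon energy from the wavelength (hc = 1239.84 eV·nm):
E = hc/λ = 1239.84 eV·nm / 93.730128 nm = 13.227764 eV

The energy levels of hydrogen satisfy E_n = -13.6057 / n² eV, so an emission n_i → n_f releases
ΔE = 13.6057 × (1/n_f² − 1/n_i²) eV.

Setting ΔE equal to the photon energy:
1/n_f² − 1/n_i² = 13.227764 / 13.6057 = 0.97222223

Since 1/n_i² must be positive, we need 1/n_f² > 0.97222223, i.e. n_f ≤ 1. For each allowed n_f, solve n_i = (1/n_f² − 0.97222223)^(−1/2) and check whether it is a whole number:
  n_f = 1: 1/n_i² = 1.00000000 − 0.97222223 = 0.02777777 → n_i = 6.000  → integer, n_i = 6 ✓

Only n_f = 1 gives an integer upper level, n_i = 6.

The transition is from n = 6 to n = 1 (emission).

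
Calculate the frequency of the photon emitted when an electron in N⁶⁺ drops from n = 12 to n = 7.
2.17e+15 Hz

First, find the transition energy:
E_12 = -13.6057 × 7² / 12² = -4.62972 eV
E_7 = -13.6057 × 7² / 7² = -13.60570 eV
|ΔE| = |E_7 - E_12| = 8.97598 eV

Convert to Joules: E = 8.97598 eV × (1.602177 × 10⁻¹⁹ J/eV) = 1.4381e-18 J

Using E = hf:
f = E/h = 1.4381e-18 J / (6.62607 × 10⁻³⁴ J·s)
f = 2.17e+15 Hz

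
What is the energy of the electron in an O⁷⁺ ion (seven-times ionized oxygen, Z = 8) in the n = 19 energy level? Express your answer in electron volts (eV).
-2.412 eV

The energy levels of a hydrogen-like atom are given by:
E_n = -13.6057 Z² / n² eV  (with Z = 8 for O⁷⁺)

For n = 19:
E_19 = -13.6057 × 8² / 19²
E_19 = -13.6057 × 64 / 361
E_19 = -2.412 eV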